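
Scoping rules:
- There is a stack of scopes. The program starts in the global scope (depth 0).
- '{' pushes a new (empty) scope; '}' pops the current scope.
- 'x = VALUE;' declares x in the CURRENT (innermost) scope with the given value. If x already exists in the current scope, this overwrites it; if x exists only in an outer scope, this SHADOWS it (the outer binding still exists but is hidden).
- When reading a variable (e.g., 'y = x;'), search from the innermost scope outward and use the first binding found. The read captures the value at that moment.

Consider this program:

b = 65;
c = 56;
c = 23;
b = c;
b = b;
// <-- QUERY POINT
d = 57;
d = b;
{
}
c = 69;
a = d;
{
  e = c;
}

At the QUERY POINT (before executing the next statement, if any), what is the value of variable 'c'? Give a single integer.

Step 1: declare b=65 at depth 0
Step 2: declare c=56 at depth 0
Step 3: declare c=23 at depth 0
Step 4: declare b=(read c)=23 at depth 0
Step 5: declare b=(read b)=23 at depth 0
Visible at query point: b=23 c=23

Answer: 23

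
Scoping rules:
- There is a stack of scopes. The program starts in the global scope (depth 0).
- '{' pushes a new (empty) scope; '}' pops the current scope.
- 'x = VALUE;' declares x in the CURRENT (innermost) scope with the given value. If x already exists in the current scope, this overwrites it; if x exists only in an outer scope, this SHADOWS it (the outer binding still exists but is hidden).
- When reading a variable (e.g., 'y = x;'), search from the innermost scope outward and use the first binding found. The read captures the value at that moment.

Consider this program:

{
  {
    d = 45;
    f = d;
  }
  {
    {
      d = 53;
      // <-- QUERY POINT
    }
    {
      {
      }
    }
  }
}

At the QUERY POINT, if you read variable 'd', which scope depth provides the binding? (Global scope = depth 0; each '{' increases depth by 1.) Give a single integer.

Step 1: enter scope (depth=1)
Step 2: enter scope (depth=2)
Step 3: declare d=45 at depth 2
Step 4: declare f=(read d)=45 at depth 2
Step 5: exit scope (depth=1)
Step 6: enter scope (depth=2)
Step 7: enter scope (depth=3)
Step 8: declare d=53 at depth 3
Visible at query point: d=53

Answer: 3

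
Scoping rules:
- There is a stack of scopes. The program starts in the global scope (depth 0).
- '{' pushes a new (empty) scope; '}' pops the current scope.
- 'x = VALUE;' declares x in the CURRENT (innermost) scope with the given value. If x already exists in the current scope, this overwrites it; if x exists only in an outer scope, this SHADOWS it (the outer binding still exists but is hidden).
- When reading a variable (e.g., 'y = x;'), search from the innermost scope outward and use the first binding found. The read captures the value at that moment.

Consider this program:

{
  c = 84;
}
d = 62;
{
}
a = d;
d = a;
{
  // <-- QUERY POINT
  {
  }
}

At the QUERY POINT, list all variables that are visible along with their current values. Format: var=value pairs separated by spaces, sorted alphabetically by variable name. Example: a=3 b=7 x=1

Answer: a=62 d=62

Derivation:
Step 1: enter scope (depth=1)
Step 2: declare c=84 at depth 1
Step 3: exit scope (depth=0)
Step 4: declare d=62 at depth 0
Step 5: enter scope (depth=1)
Step 6: exit scope (depth=0)
Step 7: declare a=(read d)=62 at depth 0
Step 8: declare d=(read a)=62 at depth 0
Step 9: enter scope (depth=1)
Visible at query point: a=62 d=62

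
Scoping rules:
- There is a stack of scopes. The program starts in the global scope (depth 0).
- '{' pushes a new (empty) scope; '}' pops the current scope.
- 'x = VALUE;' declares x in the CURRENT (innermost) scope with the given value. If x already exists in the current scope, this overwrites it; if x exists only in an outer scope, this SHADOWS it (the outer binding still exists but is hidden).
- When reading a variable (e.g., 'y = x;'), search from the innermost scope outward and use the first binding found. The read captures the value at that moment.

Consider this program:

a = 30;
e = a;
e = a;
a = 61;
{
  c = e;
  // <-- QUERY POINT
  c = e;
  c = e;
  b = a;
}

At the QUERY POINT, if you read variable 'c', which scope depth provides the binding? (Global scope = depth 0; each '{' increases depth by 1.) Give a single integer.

Step 1: declare a=30 at depth 0
Step 2: declare e=(read a)=30 at depth 0
Step 3: declare e=(read a)=30 at depth 0
Step 4: declare a=61 at depth 0
Step 5: enter scope (depth=1)
Step 6: declare c=(read e)=30 at depth 1
Visible at query point: a=61 c=30 e=30

Answer: 1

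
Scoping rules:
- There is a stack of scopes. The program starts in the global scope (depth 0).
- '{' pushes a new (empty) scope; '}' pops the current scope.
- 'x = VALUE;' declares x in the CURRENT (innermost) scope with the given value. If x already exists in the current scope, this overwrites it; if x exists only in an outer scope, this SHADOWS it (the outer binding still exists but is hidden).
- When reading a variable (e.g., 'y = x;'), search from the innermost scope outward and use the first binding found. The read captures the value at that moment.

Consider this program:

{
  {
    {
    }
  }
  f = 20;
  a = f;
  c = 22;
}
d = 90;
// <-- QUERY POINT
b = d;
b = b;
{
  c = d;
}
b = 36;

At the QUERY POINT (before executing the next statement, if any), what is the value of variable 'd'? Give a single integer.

Step 1: enter scope (depth=1)
Step 2: enter scope (depth=2)
Step 3: enter scope (depth=3)
Step 4: exit scope (depth=2)
Step 5: exit scope (depth=1)
Step 6: declare f=20 at depth 1
Step 7: declare a=(read f)=20 at depth 1
Step 8: declare c=22 at depth 1
Step 9: exit scope (depth=0)
Step 10: declare d=90 at depth 0
Visible at query point: d=90

Answer: 90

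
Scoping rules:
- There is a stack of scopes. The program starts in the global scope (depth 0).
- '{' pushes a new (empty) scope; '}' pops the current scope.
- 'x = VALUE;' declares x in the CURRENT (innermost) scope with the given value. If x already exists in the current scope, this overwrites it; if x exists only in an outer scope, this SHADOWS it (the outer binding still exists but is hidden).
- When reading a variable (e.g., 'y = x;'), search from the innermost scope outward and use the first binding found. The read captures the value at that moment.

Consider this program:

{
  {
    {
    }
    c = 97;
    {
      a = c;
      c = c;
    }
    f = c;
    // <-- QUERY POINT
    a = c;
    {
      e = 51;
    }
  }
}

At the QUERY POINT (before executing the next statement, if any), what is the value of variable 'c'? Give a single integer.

Answer: 97

Derivation:
Step 1: enter scope (depth=1)
Step 2: enter scope (depth=2)
Step 3: enter scope (depth=3)
Step 4: exit scope (depth=2)
Step 5: declare c=97 at depth 2
Step 6: enter scope (depth=3)
Step 7: declare a=(read c)=97 at depth 3
Step 8: declare c=(read c)=97 at depth 3
Step 9: exit scope (depth=2)
Step 10: declare f=(read c)=97 at depth 2
Visible at query point: c=97 f=97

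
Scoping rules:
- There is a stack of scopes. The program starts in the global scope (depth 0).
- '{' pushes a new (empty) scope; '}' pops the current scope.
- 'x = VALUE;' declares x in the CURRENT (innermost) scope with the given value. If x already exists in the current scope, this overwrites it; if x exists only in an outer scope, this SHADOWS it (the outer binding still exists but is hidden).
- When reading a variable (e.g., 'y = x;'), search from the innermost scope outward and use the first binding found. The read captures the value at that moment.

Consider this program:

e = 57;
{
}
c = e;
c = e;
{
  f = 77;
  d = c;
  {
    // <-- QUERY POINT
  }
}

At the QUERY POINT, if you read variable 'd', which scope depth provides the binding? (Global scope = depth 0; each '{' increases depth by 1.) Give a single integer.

Step 1: declare e=57 at depth 0
Step 2: enter scope (depth=1)
Step 3: exit scope (depth=0)
Step 4: declare c=(read e)=57 at depth 0
Step 5: declare c=(read e)=57 at depth 0
Step 6: enter scope (depth=1)
Step 7: declare f=77 at depth 1
Step 8: declare d=(read c)=57 at depth 1
Step 9: enter scope (depth=2)
Visible at query point: c=57 d=57 e=57 f=77

Answer: 1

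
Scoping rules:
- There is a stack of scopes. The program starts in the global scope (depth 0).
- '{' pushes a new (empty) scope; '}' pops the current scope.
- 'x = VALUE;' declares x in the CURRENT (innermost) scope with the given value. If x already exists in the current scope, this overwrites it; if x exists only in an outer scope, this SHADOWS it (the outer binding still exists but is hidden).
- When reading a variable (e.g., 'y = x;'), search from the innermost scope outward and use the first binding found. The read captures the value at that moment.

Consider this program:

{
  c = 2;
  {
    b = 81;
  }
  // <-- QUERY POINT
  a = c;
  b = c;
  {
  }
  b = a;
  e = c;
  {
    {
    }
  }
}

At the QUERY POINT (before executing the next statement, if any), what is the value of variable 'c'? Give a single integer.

Step 1: enter scope (depth=1)
Step 2: declare c=2 at depth 1
Step 3: enter scope (depth=2)
Step 4: declare b=81 at depth 2
Step 5: exit scope (depth=1)
Visible at query point: c=2

Answer: 2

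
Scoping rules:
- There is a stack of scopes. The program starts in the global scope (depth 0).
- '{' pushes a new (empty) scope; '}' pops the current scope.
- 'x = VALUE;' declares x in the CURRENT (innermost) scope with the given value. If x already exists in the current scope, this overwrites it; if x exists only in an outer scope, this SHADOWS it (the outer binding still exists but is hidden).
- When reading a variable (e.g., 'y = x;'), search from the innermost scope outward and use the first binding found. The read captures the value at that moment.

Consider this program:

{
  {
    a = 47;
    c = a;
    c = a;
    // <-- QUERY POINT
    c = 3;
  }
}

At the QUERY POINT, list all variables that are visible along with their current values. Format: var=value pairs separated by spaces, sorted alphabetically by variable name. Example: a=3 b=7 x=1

Answer: a=47 c=47

Derivation:
Step 1: enter scope (depth=1)
Step 2: enter scope (depth=2)
Step 3: declare a=47 at depth 2
Step 4: declare c=(read a)=47 at depth 2
Step 5: declare c=(read a)=47 at depth 2
Visible at query point: a=47 c=47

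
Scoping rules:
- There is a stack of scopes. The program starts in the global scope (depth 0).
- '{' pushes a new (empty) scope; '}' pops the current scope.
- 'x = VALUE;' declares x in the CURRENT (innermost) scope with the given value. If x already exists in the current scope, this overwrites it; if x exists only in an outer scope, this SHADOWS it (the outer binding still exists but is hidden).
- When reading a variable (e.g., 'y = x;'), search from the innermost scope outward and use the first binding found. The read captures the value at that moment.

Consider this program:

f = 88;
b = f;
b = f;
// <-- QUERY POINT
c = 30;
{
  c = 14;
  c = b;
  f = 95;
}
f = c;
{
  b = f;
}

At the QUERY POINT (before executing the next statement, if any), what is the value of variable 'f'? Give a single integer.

Step 1: declare f=88 at depth 0
Step 2: declare b=(read f)=88 at depth 0
Step 3: declare b=(read f)=88 at depth 0
Visible at query point: b=88 f=88

Answer: 88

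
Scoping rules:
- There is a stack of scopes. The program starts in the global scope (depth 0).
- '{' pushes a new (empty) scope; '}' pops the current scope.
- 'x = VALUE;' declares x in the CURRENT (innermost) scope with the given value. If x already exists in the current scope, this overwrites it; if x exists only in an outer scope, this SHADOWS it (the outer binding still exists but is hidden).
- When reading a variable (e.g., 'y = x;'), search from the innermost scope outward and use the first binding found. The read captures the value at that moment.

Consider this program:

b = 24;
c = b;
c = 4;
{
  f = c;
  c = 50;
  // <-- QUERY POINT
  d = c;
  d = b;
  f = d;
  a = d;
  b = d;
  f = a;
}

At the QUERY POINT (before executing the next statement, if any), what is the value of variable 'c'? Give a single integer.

Step 1: declare b=24 at depth 0
Step 2: declare c=(read b)=24 at depth 0
Step 3: declare c=4 at depth 0
Step 4: enter scope (depth=1)
Step 5: declare f=(read c)=4 at depth 1
Step 6: declare c=50 at depth 1
Visible at query point: b=24 c=50 f=4

Answer: 50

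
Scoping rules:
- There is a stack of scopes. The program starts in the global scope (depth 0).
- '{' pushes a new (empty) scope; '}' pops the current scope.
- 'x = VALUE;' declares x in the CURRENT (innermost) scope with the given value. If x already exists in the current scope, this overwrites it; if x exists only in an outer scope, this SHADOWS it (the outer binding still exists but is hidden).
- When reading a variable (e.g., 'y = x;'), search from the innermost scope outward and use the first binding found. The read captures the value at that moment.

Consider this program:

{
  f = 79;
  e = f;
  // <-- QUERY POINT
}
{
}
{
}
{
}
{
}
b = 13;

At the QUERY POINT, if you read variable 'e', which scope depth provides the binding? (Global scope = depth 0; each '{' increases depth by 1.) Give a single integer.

Answer: 1

Derivation:
Step 1: enter scope (depth=1)
Step 2: declare f=79 at depth 1
Step 3: declare e=(read f)=79 at depth 1
Visible at query point: e=79 f=79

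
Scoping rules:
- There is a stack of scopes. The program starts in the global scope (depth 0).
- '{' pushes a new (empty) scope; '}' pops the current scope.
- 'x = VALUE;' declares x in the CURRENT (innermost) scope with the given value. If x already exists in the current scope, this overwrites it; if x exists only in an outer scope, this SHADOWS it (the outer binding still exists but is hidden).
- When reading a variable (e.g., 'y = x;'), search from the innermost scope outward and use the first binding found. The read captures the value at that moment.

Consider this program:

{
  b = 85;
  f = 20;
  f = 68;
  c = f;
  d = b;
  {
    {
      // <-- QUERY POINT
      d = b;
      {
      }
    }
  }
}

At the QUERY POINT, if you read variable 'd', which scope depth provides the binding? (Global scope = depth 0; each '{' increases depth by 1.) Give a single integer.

Answer: 1

Derivation:
Step 1: enter scope (depth=1)
Step 2: declare b=85 at depth 1
Step 3: declare f=20 at depth 1
Step 4: declare f=68 at depth 1
Step 5: declare c=(read f)=68 at depth 1
Step 6: declare d=(read b)=85 at depth 1
Step 7: enter scope (depth=2)
Step 8: enter scope (depth=3)
Visible at query point: b=85 c=68 d=85 f=68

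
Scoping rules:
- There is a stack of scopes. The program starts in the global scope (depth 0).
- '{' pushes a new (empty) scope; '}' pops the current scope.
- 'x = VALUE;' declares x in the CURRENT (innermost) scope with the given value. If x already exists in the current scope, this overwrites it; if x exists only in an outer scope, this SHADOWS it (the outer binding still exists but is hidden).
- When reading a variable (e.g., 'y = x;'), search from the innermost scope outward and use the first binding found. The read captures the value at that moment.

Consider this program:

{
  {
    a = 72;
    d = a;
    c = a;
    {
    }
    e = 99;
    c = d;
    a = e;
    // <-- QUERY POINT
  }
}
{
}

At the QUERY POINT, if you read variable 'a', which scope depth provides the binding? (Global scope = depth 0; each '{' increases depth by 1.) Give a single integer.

Answer: 2

Derivation:
Step 1: enter scope (depth=1)
Step 2: enter scope (depth=2)
Step 3: declare a=72 at depth 2
Step 4: declare d=(read a)=72 at depth 2
Step 5: declare c=(read a)=72 at depth 2
Step 6: enter scope (depth=3)
Step 7: exit scope (depth=2)
Step 8: declare e=99 at depth 2
Step 9: declare c=(read d)=72 at depth 2
Step 10: declare a=(read e)=99 at depth 2
Visible at query point: a=99 c=72 d=72 e=99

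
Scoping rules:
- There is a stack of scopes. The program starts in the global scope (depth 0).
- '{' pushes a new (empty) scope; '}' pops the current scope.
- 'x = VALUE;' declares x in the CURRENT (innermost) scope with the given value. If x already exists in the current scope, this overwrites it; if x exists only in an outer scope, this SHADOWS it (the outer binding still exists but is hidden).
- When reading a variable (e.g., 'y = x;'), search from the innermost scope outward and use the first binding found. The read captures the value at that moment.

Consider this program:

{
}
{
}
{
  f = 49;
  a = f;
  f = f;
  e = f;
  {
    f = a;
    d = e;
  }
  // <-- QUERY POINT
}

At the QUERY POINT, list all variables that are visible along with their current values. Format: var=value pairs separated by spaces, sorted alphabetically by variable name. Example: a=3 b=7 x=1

Answer: a=49 e=49 f=49

Derivation:
Step 1: enter scope (depth=1)
Step 2: exit scope (depth=0)
Step 3: enter scope (depth=1)
Step 4: exit scope (depth=0)
Step 5: enter scope (depth=1)
Step 6: declare f=49 at depth 1
Step 7: declare a=(read f)=49 at depth 1
Step 8: declare f=(read f)=49 at depth 1
Step 9: declare e=(read f)=49 at depth 1
Step 10: enter scope (depth=2)
Step 11: declare f=(read a)=49 at depth 2
Step 12: declare d=(read e)=49 at depth 2
Step 13: exit scope (depth=1)
Visible at query point: a=49 e=49 f=49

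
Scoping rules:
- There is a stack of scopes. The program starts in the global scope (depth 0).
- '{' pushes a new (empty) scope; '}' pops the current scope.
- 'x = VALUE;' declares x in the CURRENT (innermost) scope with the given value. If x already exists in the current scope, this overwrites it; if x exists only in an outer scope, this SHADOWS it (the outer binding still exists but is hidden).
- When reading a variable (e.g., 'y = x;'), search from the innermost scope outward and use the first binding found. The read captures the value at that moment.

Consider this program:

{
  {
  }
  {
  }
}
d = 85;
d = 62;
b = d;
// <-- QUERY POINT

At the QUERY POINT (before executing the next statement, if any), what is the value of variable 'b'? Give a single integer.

Step 1: enter scope (depth=1)
Step 2: enter scope (depth=2)
Step 3: exit scope (depth=1)
Step 4: enter scope (depth=2)
Step 5: exit scope (depth=1)
Step 6: exit scope (depth=0)
Step 7: declare d=85 at depth 0
Step 8: declare d=62 at depth 0
Step 9: declare b=(read d)=62 at depth 0
Visible at query point: b=62 d=62

Answer: 62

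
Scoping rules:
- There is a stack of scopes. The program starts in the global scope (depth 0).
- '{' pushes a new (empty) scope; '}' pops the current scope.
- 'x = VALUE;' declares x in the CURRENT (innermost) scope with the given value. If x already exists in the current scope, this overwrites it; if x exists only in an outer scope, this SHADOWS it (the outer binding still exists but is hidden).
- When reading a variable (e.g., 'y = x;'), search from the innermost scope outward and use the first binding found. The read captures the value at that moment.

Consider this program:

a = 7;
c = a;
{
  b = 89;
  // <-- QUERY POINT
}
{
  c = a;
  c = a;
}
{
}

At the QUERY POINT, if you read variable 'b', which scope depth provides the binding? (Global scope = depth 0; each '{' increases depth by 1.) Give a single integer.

Answer: 1

Derivation:
Step 1: declare a=7 at depth 0
Step 2: declare c=(read a)=7 at depth 0
Step 3: enter scope (depth=1)
Step 4: declare b=89 at depth 1
Visible at query point: a=7 b=89 c=7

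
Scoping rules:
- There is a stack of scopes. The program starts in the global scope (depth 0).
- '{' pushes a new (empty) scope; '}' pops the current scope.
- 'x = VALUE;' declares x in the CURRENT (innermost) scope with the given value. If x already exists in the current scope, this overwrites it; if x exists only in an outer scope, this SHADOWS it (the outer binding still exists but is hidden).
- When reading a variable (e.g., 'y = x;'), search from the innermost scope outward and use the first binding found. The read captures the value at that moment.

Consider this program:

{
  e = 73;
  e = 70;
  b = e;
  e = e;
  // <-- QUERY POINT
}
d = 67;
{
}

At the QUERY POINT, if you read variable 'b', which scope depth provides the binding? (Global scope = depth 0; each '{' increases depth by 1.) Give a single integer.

Answer: 1

Derivation:
Step 1: enter scope (depth=1)
Step 2: declare e=73 at depth 1
Step 3: declare e=70 at depth 1
Step 4: declare b=(read e)=70 at depth 1
Step 5: declare e=(read e)=70 at depth 1
Visible at query point: b=70 e=70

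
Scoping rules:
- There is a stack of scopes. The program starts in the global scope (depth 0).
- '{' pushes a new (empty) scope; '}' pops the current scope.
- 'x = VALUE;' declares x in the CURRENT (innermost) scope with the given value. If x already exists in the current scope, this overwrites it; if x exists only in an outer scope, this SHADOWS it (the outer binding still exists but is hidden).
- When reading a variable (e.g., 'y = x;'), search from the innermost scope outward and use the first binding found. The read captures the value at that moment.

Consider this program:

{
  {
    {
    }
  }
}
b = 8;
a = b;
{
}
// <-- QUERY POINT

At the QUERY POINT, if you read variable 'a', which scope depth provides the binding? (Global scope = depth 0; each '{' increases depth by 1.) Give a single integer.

Step 1: enter scope (depth=1)
Step 2: enter scope (depth=2)
Step 3: enter scope (depth=3)
Step 4: exit scope (depth=2)
Step 5: exit scope (depth=1)
Step 6: exit scope (depth=0)
Step 7: declare b=8 at depth 0
Step 8: declare a=(read b)=8 at depth 0
Step 9: enter scope (depth=1)
Step 10: exit scope (depth=0)
Visible at query point: a=8 b=8

Answer: 0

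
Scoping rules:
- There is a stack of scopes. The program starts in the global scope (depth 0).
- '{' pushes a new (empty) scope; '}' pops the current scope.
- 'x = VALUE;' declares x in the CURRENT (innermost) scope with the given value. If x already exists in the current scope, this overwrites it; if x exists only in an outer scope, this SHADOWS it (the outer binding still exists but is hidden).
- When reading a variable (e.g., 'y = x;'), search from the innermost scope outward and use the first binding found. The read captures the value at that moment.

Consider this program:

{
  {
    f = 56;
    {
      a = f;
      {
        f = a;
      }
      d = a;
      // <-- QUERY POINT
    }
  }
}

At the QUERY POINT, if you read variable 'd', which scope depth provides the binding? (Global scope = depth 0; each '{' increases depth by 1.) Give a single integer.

Answer: 3

Derivation:
Step 1: enter scope (depth=1)
Step 2: enter scope (depth=2)
Step 3: declare f=56 at depth 2
Step 4: enter scope (depth=3)
Step 5: declare a=(read f)=56 at depth 3
Step 6: enter scope (depth=4)
Step 7: declare f=(read a)=56 at depth 4
Step 8: exit scope (depth=3)
Step 9: declare d=(read a)=56 at depth 3
Visible at query point: a=56 d=56 f=56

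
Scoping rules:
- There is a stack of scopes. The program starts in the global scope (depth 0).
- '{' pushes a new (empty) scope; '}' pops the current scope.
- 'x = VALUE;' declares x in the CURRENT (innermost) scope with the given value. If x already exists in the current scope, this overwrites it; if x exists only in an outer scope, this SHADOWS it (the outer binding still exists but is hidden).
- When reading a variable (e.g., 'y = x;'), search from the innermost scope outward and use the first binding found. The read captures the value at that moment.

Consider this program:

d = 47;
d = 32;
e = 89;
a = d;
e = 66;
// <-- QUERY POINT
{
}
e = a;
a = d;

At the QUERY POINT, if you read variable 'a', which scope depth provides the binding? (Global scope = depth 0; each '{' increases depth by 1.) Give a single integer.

Step 1: declare d=47 at depth 0
Step 2: declare d=32 at depth 0
Step 3: declare e=89 at depth 0
Step 4: declare a=(read d)=32 at depth 0
Step 5: declare e=66 at depth 0
Visible at query point: a=32 d=32 e=66

Answer: 0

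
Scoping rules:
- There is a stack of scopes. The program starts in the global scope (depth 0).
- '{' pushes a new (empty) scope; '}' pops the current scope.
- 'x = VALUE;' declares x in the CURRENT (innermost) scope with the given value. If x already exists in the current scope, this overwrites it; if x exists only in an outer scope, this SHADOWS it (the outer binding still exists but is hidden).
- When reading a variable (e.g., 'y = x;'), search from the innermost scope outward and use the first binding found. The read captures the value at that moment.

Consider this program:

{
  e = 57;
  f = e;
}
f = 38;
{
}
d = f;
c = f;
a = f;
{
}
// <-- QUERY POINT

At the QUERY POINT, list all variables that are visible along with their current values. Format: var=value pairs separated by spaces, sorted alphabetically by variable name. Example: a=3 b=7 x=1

Answer: a=38 c=38 d=38 f=38

Derivation:
Step 1: enter scope (depth=1)
Step 2: declare e=57 at depth 1
Step 3: declare f=(read e)=57 at depth 1
Step 4: exit scope (depth=0)
Step 5: declare f=38 at depth 0
Step 6: enter scope (depth=1)
Step 7: exit scope (depth=0)
Step 8: declare d=(read f)=38 at depth 0
Step 9: declare c=(read f)=38 at depth 0
Step 10: declare a=(read f)=38 at depth 0
Step 11: enter scope (depth=1)
Step 12: exit scope (depth=0)
Visible at query point: a=38 c=38 d=38 f=38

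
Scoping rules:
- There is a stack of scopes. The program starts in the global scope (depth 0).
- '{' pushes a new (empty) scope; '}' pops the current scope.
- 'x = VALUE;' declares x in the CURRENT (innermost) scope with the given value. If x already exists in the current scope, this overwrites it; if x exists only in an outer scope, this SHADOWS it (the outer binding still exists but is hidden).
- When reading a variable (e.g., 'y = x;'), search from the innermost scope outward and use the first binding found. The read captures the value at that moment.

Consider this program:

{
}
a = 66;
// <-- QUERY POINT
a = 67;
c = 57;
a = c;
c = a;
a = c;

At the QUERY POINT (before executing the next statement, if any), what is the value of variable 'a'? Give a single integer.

Answer: 66

Derivation:
Step 1: enter scope (depth=1)
Step 2: exit scope (depth=0)
Step 3: declare a=66 at depth 0
Visible at query point: a=66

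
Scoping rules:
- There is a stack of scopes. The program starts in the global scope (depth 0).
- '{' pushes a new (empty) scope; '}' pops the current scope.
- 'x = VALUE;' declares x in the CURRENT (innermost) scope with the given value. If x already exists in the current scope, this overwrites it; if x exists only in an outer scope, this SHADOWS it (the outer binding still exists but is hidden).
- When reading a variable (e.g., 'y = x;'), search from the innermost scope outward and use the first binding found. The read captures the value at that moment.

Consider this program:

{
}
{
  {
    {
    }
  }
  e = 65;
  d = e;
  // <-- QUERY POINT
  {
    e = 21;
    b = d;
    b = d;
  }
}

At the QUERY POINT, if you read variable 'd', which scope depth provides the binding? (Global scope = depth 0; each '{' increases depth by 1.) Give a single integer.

Step 1: enter scope (depth=1)
Step 2: exit scope (depth=0)
Step 3: enter scope (depth=1)
Step 4: enter scope (depth=2)
Step 5: enter scope (depth=3)
Step 6: exit scope (depth=2)
Step 7: exit scope (depth=1)
Step 8: declare e=65 at depth 1
Step 9: declare d=(read e)=65 at depth 1
Visible at query point: d=65 e=65

Answer: 1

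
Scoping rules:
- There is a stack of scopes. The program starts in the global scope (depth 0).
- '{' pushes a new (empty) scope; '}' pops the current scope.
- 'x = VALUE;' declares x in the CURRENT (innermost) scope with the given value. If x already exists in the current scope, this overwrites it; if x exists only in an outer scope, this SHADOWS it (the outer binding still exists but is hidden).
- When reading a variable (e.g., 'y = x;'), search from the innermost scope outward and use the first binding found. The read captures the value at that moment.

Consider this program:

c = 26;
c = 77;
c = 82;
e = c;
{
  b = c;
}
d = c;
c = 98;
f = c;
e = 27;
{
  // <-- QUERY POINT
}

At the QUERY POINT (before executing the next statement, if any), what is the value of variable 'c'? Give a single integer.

Step 1: declare c=26 at depth 0
Step 2: declare c=77 at depth 0
Step 3: declare c=82 at depth 0
Step 4: declare e=(read c)=82 at depth 0
Step 5: enter scope (depth=1)
Step 6: declare b=(read c)=82 at depth 1
Step 7: exit scope (depth=0)
Step 8: declare d=(read c)=82 at depth 0
Step 9: declare c=98 at depth 0
Step 10: declare f=(read c)=98 at depth 0
Step 11: declare e=27 at depth 0
Step 12: enter scope (depth=1)
Visible at query point: c=98 d=82 e=27 f=98

Answer: 98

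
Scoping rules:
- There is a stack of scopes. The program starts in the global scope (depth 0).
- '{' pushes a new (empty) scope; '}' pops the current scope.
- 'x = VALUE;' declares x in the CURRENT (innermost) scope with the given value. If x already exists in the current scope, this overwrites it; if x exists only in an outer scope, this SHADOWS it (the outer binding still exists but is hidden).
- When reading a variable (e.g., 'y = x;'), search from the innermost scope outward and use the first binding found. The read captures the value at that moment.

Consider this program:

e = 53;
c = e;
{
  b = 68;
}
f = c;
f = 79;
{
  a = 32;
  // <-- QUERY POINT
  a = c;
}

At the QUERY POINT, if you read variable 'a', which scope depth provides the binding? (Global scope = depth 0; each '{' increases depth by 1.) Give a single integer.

Answer: 1

Derivation:
Step 1: declare e=53 at depth 0
Step 2: declare c=(read e)=53 at depth 0
Step 3: enter scope (depth=1)
Step 4: declare b=68 at depth 1
Step 5: exit scope (depth=0)
Step 6: declare f=(read c)=53 at depth 0
Step 7: declare f=79 at depth 0
Step 8: enter scope (depth=1)
Step 9: declare a=32 at depth 1
Visible at query point: a=32 c=53 e=53 f=79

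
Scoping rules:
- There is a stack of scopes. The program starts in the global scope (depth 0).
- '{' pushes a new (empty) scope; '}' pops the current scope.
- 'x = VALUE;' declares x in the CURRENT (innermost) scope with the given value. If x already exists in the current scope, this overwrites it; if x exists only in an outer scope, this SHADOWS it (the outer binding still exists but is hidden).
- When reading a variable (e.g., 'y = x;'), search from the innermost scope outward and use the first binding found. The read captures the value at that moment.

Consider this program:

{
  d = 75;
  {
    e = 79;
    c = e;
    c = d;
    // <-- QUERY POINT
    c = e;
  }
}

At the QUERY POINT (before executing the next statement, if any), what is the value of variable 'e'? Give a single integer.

Step 1: enter scope (depth=1)
Step 2: declare d=75 at depth 1
Step 3: enter scope (depth=2)
Step 4: declare e=79 at depth 2
Step 5: declare c=(read e)=79 at depth 2
Step 6: declare c=(read d)=75 at depth 2
Visible at query point: c=75 d=75 e=79

Answer: 79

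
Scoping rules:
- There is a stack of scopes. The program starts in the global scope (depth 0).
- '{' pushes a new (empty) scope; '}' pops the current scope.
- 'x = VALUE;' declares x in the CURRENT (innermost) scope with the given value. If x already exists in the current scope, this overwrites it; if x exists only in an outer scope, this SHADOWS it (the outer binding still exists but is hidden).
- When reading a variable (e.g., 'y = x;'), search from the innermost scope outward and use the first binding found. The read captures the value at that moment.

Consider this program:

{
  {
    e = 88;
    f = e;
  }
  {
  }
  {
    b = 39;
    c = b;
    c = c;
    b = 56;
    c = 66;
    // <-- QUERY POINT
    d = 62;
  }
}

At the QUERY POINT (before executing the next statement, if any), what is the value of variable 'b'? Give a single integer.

Step 1: enter scope (depth=1)
Step 2: enter scope (depth=2)
Step 3: declare e=88 at depth 2
Step 4: declare f=(read e)=88 at depth 2
Step 5: exit scope (depth=1)
Step 6: enter scope (depth=2)
Step 7: exit scope (depth=1)
Step 8: enter scope (depth=2)
Step 9: declare b=39 at depth 2
Step 10: declare c=(read b)=39 at depth 2
Step 11: declare c=(read c)=39 at depth 2
Step 12: declare b=56 at depth 2
Step 13: declare c=66 at depth 2
Visible at query point: b=56 c=66

Answer: 56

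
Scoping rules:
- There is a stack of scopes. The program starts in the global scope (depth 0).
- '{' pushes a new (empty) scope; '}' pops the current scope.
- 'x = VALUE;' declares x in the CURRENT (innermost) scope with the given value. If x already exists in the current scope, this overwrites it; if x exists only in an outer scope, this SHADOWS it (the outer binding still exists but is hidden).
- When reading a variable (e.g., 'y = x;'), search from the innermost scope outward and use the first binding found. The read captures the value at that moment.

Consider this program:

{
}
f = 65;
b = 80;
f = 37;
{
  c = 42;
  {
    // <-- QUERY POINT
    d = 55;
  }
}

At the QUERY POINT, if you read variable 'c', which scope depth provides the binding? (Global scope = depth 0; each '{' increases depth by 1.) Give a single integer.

Answer: 1

Derivation:
Step 1: enter scope (depth=1)
Step 2: exit scope (depth=0)
Step 3: declare f=65 at depth 0
Step 4: declare b=80 at depth 0
Step 5: declare f=37 at depth 0
Step 6: enter scope (depth=1)
Step 7: declare c=42 at depth 1
Step 8: enter scope (depth=2)
Visible at query point: b=80 c=42 f=37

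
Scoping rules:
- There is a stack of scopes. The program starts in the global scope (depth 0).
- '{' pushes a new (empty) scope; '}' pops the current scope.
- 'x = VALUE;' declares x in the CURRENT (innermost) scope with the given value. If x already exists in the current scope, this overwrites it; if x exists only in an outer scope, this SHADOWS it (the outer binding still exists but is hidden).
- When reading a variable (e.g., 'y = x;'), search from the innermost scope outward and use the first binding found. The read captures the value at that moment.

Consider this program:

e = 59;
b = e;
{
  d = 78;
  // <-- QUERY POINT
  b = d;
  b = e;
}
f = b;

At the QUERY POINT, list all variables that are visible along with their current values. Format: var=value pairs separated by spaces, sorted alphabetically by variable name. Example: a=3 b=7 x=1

Step 1: declare e=59 at depth 0
Step 2: declare b=(read e)=59 at depth 0
Step 3: enter scope (depth=1)
Step 4: declare d=78 at depth 1
Visible at query point: b=59 d=78 e=59

Answer: b=59 d=78 e=59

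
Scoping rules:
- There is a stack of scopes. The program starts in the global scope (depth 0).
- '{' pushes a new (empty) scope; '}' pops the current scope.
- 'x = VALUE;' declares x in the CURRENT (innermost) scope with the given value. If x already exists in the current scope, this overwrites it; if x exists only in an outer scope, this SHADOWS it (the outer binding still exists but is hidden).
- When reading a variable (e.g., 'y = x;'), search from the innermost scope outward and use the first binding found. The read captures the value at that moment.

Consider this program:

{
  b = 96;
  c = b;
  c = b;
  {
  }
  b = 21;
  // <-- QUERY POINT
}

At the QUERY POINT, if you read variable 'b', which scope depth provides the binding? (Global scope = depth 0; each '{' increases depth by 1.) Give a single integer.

Step 1: enter scope (depth=1)
Step 2: declare b=96 at depth 1
Step 3: declare c=(read b)=96 at depth 1
Step 4: declare c=(read b)=96 at depth 1
Step 5: enter scope (depth=2)
Step 6: exit scope (depth=1)
Step 7: declare b=21 at depth 1
Visible at query point: b=21 c=96

Answer: 1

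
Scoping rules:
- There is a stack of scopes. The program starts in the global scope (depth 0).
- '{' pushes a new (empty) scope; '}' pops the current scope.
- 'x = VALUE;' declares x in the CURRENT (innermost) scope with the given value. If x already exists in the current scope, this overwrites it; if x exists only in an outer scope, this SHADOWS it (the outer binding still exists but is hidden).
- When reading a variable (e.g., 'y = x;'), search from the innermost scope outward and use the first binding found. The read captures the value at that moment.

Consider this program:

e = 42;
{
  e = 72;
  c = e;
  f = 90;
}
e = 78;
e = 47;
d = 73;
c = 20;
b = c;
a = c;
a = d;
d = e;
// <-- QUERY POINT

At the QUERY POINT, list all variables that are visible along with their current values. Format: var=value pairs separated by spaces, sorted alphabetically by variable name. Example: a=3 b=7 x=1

Answer: a=73 b=20 c=20 d=47 e=47

Derivation:
Step 1: declare e=42 at depth 0
Step 2: enter scope (depth=1)
Step 3: declare e=72 at depth 1
Step 4: declare c=(read e)=72 at depth 1
Step 5: declare f=90 at depth 1
Step 6: exit scope (depth=0)
Step 7: declare e=78 at depth 0
Step 8: declare e=47 at depth 0
Step 9: declare d=73 at depth 0
Step 10: declare c=20 at depth 0
Step 11: declare b=(read c)=20 at depth 0
Step 12: declare a=(read c)=20 at depth 0
Step 13: declare a=(read d)=73 at depth 0
Step 14: declare d=(read e)=47 at depth 0
Visible at query point: a=73 b=20 c=20 d=47 e=47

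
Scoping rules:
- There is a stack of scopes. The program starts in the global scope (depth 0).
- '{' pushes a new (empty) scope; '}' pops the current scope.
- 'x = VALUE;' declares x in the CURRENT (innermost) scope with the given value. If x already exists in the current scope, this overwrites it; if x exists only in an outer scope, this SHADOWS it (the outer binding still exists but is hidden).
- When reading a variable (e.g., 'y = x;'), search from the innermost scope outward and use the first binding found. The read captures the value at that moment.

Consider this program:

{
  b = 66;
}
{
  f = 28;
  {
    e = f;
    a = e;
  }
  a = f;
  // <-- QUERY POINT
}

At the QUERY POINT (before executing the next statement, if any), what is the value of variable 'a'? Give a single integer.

Step 1: enter scope (depth=1)
Step 2: declare b=66 at depth 1
Step 3: exit scope (depth=0)
Step 4: enter scope (depth=1)
Step 5: declare f=28 at depth 1
Step 6: enter scope (depth=2)
Step 7: declare e=(read f)=28 at depth 2
Step 8: declare a=(read e)=28 at depth 2
Step 9: exit scope (depth=1)
Step 10: declare a=(read f)=28 at depth 1
Visible at query point: a=28 f=28

Answer: 28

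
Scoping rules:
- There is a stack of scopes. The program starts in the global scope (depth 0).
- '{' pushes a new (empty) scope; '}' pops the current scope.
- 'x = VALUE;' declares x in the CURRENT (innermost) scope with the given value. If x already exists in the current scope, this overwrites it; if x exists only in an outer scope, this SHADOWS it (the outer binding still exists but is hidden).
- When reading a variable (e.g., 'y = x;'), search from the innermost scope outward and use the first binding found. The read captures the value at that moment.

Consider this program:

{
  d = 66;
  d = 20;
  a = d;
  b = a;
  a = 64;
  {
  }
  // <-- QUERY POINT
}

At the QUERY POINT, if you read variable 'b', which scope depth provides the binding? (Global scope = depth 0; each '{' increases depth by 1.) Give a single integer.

Answer: 1

Derivation:
Step 1: enter scope (depth=1)
Step 2: declare d=66 at depth 1
Step 3: declare d=20 at depth 1
Step 4: declare a=(read d)=20 at depth 1
Step 5: declare b=(read a)=20 at depth 1
Step 6: declare a=64 at depth 1
Step 7: enter scope (depth=2)
Step 8: exit scope (depth=1)
Visible at query point: a=64 b=20 d=20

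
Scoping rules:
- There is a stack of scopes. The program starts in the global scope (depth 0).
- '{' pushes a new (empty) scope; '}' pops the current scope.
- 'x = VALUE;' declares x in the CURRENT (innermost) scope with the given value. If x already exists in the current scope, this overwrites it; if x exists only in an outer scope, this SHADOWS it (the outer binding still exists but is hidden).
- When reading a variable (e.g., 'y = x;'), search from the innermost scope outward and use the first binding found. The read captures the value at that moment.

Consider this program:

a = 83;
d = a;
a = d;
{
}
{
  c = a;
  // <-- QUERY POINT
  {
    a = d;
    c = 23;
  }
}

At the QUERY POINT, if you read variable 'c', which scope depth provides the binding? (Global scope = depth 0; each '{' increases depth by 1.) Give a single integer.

Step 1: declare a=83 at depth 0
Step 2: declare d=(read a)=83 at depth 0
Step 3: declare a=(read d)=83 at depth 0
Step 4: enter scope (depth=1)
Step 5: exit scope (depth=0)
Step 6: enter scope (depth=1)
Step 7: declare c=(read a)=83 at depth 1
Visible at query point: a=83 c=83 d=83

Answer: 1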